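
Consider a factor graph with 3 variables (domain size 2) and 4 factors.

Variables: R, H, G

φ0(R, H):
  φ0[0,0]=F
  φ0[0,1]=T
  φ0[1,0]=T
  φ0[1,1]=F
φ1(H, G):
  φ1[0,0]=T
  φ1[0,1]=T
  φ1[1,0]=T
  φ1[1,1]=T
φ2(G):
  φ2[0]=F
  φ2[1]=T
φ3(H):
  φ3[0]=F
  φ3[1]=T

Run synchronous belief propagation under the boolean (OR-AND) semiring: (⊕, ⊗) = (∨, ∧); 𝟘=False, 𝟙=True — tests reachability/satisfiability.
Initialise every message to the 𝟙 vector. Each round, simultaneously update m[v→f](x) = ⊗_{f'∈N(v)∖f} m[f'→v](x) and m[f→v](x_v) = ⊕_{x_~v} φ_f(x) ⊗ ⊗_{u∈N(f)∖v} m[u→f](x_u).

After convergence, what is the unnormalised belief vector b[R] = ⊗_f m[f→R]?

b[R] = [T, F]

init: all messages = 𝟙 over 2 values
r1 m[φ0→R] = [T, T]
r1 m[φ0→H] = [T, T]
r1 m[φ1→H] = [T, T]
r1 m[φ1→G] = [T, T]
r1 m[φ2→G] = [F, T]
r1 m[φ3→H] = [F, T]
r1 m[R→φ0] = [T, T]
r1 m[H→φ0] = [T, T]
r1 m[H→φ1] = [T, T]
r1 m[H→φ3] = [T, T]
r1 m[G→φ1] = [T, T]
r1 m[G→φ2] = [T, T]
r2 m[φ0→R] = [T, T]
r2 m[φ0→H] = [T, T]
r2 m[φ1→H] = [T, T]
r2 m[φ1→G] = [T, T]
r2 m[φ2→G] = [F, T]
r2 m[φ3→H] = [F, T]
r2 m[R→φ0] = [T, T]
r2 m[H→φ0] = [F, T]
r2 m[H→φ1] = [F, T]
r2 m[H→φ3] = [T, T]
r2 m[G→φ1] = [F, T]
r2 m[G→φ2] = [T, T]
r3 m[φ0→R] = [T, F]
r3 m[φ0→H] = [T, T]
r3 m[φ1→H] = [T, T]
r3 m[φ1→G] = [T, T]
r3 m[φ2→G] = [F, T]
r3 m[φ3→H] = [F, T]
r3 m[R→φ0] = [T, T]
r3 m[H→φ0] = [F, T]
r3 m[H→φ1] = [F, T]
r3 m[H→φ3] = [T, T]
r3 m[G→φ1] = [F, T]
r3 m[G→φ2] = [T, T]
r4 m[φ0→R] = [T, F]
r4 m[φ0→H] = [T, T]
r4 m[φ1→H] = [T, T]
r4 m[φ1→G] = [T, T]
r4 m[φ2→G] = [F, T]
r4 m[φ3→H] = [F, T]
r4 m[R→φ0] = [T, T]
r4 m[H→φ0] = [F, T]
r4 m[H→φ1] = [F, T]
r4 m[H→φ3] = [T, T]
r4 m[G→φ1] = [F, T]
r4 m[G→φ2] = [T, T]
fixed point reached at round 4
b[R] = ⊗ incoming = [T, F]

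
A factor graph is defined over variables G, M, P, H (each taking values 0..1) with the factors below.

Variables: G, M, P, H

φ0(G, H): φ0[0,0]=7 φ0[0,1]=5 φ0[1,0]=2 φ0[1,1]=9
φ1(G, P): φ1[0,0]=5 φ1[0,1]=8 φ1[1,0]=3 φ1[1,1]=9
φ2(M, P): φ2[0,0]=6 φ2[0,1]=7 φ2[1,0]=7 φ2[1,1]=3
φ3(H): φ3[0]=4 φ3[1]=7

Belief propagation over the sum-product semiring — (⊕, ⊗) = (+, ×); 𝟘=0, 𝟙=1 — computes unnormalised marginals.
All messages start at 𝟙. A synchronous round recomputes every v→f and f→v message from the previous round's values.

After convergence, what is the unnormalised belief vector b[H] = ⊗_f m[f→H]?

b[H] = [5092, 13202]

init: all messages = 𝟙 over 2 values
r1 m[φ0→G] = [12, 11]
r1 m[φ0→H] = [9, 14]
r1 m[φ1→G] = [13, 12]
r1 m[φ1→P] = [8, 17]
r1 m[φ2→M] = [13, 10]
r1 m[φ2→P] = [13, 10]
r1 m[φ3→H] = [4, 7]
r1 m[G→φ0] = [1, 1]
r1 m[G→φ1] = [1, 1]
r1 m[M→φ2] = [1, 1]
r1 m[P→φ1] = [1, 1]
r1 m[P→φ2] = [1, 1]
r1 m[H→φ0] = [1, 1]
r1 m[H→φ3] = [1, 1]
r2 m[φ0→G] = [12, 11]
r2 m[φ0→H] = [9, 14]
r2 m[φ1→G] = [13, 12]
r2 m[φ1→P] = [8, 17]
r2 m[φ2→M] = [13, 10]
r2 m[φ2→P] = [13, 10]
r2 m[φ3→H] = [4, 7]
r2 m[G→φ0] = [13, 12]
r2 m[G→φ1] = [12, 11]
r2 m[M→φ2] = [1, 1]
r2 m[P→φ1] = [13, 10]
r2 m[P→φ2] = [8, 17]
r2 m[H→φ0] = [4, 7]
r2 m[H→φ3] = [9, 14]
r3 m[φ0→G] = [63, 71]
r3 m[φ0→H] = [115, 173]
r3 m[φ1→G] = [145, 129]
r3 m[φ1→P] = [93, 195]
r3 m[φ2→M] = [167, 107]
r3 m[φ2→P] = [13, 10]
r3 m[φ3→H] = [4, 7]
r3 m[G→φ0] = [13, 12]
r3 m[G→φ1] = [12, 11]
r3 m[M→φ2] = [1, 1]
r3 m[P→φ1] = [13, 10]
r3 m[P→φ2] = [8, 17]
r3 m[H→φ0] = [4, 7]
r3 m[H→φ3] = [9, 14]
r4 m[φ0→G] = [63, 71]
r4 m[φ0→H] = [115, 173]
r4 m[φ1→G] = [145, 129]
r4 m[φ1→P] = [93, 195]
r4 m[φ2→M] = [167, 107]
r4 m[φ2→P] = [13, 10]
r4 m[φ3→H] = [4, 7]
r4 m[G→φ0] = [145, 129]
r4 m[G→φ1] = [63, 71]
r4 m[M→φ2] = [1, 1]
r4 m[P→φ1] = [13, 10]
r4 m[P→φ2] = [93, 195]
r4 m[H→φ0] = [4, 7]
r4 m[H→φ3] = [115, 173]
r5 m[φ0→G] = [63, 71]
r5 m[φ0→H] = [1273, 1886]
r5 m[φ1→G] = [145, 129]
r5 m[φ1→P] = [528, 1143]
r5 m[φ2→M] = [1923, 1236]
r5 m[φ2→P] = [13, 10]
r5 m[φ3→H] = [4, 7]
r5 m[G→φ0] = [145, 129]
r5 m[G→φ1] = [63, 71]
r5 m[M→φ2] = [1, 1]
r5 m[P→φ1] = [13, 10]
r5 m[P→φ2] = [93, 195]
r5 m[H→φ0] = [4, 7]
r5 m[H→φ3] = [115, 173]
r6 m[φ0→G] = [63, 71]
r6 m[φ0→H] = [1273, 1886]
r6 m[φ1→G] = [145, 129]
r6 m[φ1→P] = [528, 1143]
r6 m[φ2→M] = [1923, 1236]
r6 m[φ2→P] = [13, 10]
r6 m[φ3→H] = [4, 7]
r6 m[G→φ0] = [145, 129]
r6 m[G→φ1] = [63, 71]
r6 m[M→φ2] = [1, 1]
r6 m[P→φ1] = [13, 10]
r6 m[P→φ2] = [528, 1143]
r6 m[H→φ0] = [4, 7]
r6 m[H→φ3] = [1273, 1886]
r7 m[φ0→G] = [63, 71]
r7 m[φ0→H] = [1273, 1886]
r7 m[φ1→G] = [145, 129]
r7 m[φ1→P] = [528, 1143]
r7 m[φ2→M] = [11169, 7125]
r7 m[φ2→P] = [13, 10]
r7 m[φ3→H] = [4, 7]
r7 m[G→φ0] = [145, 129]
r7 m[G→φ1] = [63, 71]
r7 m[M→φ2] = [1, 1]
r7 m[P→φ1] = [13, 10]
r7 m[P→φ2] = [528, 1143]
r7 m[H→φ0] = [4, 7]
r7 m[H→φ3] = [1273, 1886]
r8 m[φ0→G] = [63, 71]
r8 m[φ0→H] = [1273, 1886]
r8 m[φ1→G] = [145, 129]
r8 m[φ1→P] = [528, 1143]
r8 m[φ2→M] = [11169, 7125]
r8 m[φ2→P] = [13, 10]
r8 m[φ3→H] = [4, 7]
r8 m[G→φ0] = [145, 129]
r8 m[G→φ1] = [63, 71]
r8 m[M→φ2] = [1, 1]
r8 m[P→φ1] = [13, 10]
r8 m[P→φ2] = [528, 1143]
r8 m[H→φ0] = [4, 7]
r8 m[H→φ3] = [1273, 1886]
fixed point reached at round 8
b[H] = ⊗ incoming = [5092, 13202]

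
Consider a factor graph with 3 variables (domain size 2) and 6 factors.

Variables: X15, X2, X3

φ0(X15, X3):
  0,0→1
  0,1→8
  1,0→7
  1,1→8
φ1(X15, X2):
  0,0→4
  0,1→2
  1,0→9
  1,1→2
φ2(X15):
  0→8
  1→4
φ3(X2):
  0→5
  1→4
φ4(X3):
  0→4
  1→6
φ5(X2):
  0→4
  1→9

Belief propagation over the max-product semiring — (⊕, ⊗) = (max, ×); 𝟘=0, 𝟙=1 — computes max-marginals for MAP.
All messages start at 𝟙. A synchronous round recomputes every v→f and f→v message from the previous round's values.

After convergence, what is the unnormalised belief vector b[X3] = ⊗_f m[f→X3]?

init: all messages = 𝟙 over 2 values
r1 m[φ0→X15] = [8, 8]
r1 m[φ0→X3] = [7, 8]
r1 m[φ1→X15] = [4, 9]
r1 m[φ1→X2] = [9, 2]
r1 m[φ2→X15] = [8, 4]
r1 m[φ3→X2] = [5, 4]
r1 m[φ4→X3] = [4, 6]
r1 m[φ5→X2] = [4, 9]
r1 m[X15→φ0] = [1, 1]
r1 m[X15→φ1] = [1, 1]
r1 m[X15→φ2] = [1, 1]
r1 m[X2→φ1] = [1, 1]
r1 m[X2→φ3] = [1, 1]
r1 m[X2→φ5] = [1, 1]
r1 m[X3→φ0] = [1, 1]
r1 m[X3→φ4] = [1, 1]
r2 m[φ0→X15] = [8, 8]
r2 m[φ0→X3] = [7, 8]
r2 m[φ1→X15] = [4, 9]
r2 m[φ1→X2] = [9, 2]
r2 m[φ2→X15] = [8, 4]
r2 m[φ3→X2] = [5, 4]
r2 m[φ4→X3] = [4, 6]
r2 m[φ5→X2] = [4, 9]
r2 m[X15→φ0] = [32, 36]
r2 m[X15→φ1] = [64, 32]
r2 m[X15→φ2] = [32, 72]
r2 m[X2→φ1] = [20, 36]
r2 m[X2→φ3] = [36, 18]
r2 m[X2→φ5] = [45, 8]
r2 m[X3→φ0] = [4, 6]
r2 m[X3→φ4] = [7, 8]
r3 m[φ0→X15] = [48, 48]
r3 m[φ0→X3] = [252, 288]
r3 m[φ1→X15] = [80, 180]
r3 m[φ1→X2] = [288, 128]
r3 m[φ2→X15] = [8, 4]
r3 m[φ3→X2] = [5, 4]
r3 m[φ4→X3] = [4, 6]
r3 m[φ5→X2] = [4, 9]
r3 m[X15→φ0] = [32, 36]
r3 m[X15→φ1] = [64, 32]
r3 m[X15→φ2] = [32, 72]
r3 m[X2→φ1] = [20, 36]
r3 m[X2→φ3] = [36, 18]
r3 m[X2→φ5] = [45, 8]
r3 m[X3→φ0] = [4, 6]
r3 m[X3→φ4] = [7, 8]
r4 m[φ0→X15] = [48, 48]
r4 m[φ0→X3] = [252, 288]
r4 m[φ1→X15] = [80, 180]
r4 m[φ1→X2] = [288, 128]
r4 m[φ2→X15] = [8, 4]
r4 m[φ3→X2] = [5, 4]
r4 m[φ4→X3] = [4, 6]
r4 m[φ5→X2] = [4, 9]
r4 m[X15→φ0] = [640, 720]
r4 m[X15→φ1] = [384, 192]
r4 m[X15→φ2] = [3840, 8640]
r4 m[X2→φ1] = [20, 36]
r4 m[X2→φ3] = [1152, 1152]
r4 m[X2→φ5] = [1440, 512]
r4 m[X3→φ0] = [4, 6]
r4 m[X3→φ4] = [252, 288]
r5 m[φ0→X15] = [48, 48]
r5 m[φ0→X3] = [5040, 5760]
r5 m[φ1→X15] = [80, 180]
r5 m[φ1→X2] = [1728, 768]
r5 m[φ2→X15] = [8, 4]
r5 m[φ3→X2] = [5, 4]
r5 m[φ4→X3] = [4, 6]
r5 m[φ5→X2] = [4, 9]
r5 m[X15→φ0] = [640, 720]
r5 m[X15→φ1] = [384, 192]
r5 m[X15→φ2] = [3840, 8640]
r5 m[X2→φ1] = [20, 36]
r5 m[X2→φ3] = [1152, 1152]
r5 m[X2→φ5] = [1440, 512]
r5 m[X3→φ0] = [4, 6]
r5 m[X3→φ4] = [252, 288]
r6 m[φ0→X15] = [48, 48]
r6 m[φ0→X3] = [5040, 5760]
r6 m[φ1→X15] = [80, 180]
r6 m[φ1→X2] = [1728, 768]
r6 m[φ2→X15] = [8, 4]
r6 m[φ3→X2] = [5, 4]
r6 m[φ4→X3] = [4, 6]
r6 m[φ5→X2] = [4, 9]
r6 m[X15→φ0] = [640, 720]
r6 m[X15→φ1] = [384, 192]
r6 m[X15→φ2] = [3840, 8640]
r6 m[X2→φ1] = [20, 36]
r6 m[X2→φ3] = [6912, 6912]
r6 m[X2→φ5] = [8640, 3072]
r6 m[X3→φ0] = [4, 6]
r6 m[X3→φ4] = [5040, 5760]
r7 m[φ0→X15] = [48, 48]
r7 m[φ0→X3] = [5040, 5760]
r7 m[φ1→X15] = [80, 180]
r7 m[φ1→X2] = [1728, 768]
r7 m[φ2→X15] = [8, 4]
r7 m[φ3→X2] = [5, 4]
r7 m[φ4→X3] = [4, 6]
r7 m[φ5→X2] = [4, 9]
r7 m[X15→φ0] = [640, 720]
r7 m[X15→φ1] = [384, 192]
r7 m[X15→φ2] = [3840, 8640]
r7 m[X2→φ1] = [20, 36]
r7 m[X2→φ3] = [6912, 6912]
r7 m[X2→φ5] = [8640, 3072]
r7 m[X3→φ0] = [4, 6]
r7 m[X3→φ4] = [5040, 5760]
fixed point reached at round 7
b[X3] = ⊗ incoming = [20160, 34560]

b[X3] = [20160, 34560]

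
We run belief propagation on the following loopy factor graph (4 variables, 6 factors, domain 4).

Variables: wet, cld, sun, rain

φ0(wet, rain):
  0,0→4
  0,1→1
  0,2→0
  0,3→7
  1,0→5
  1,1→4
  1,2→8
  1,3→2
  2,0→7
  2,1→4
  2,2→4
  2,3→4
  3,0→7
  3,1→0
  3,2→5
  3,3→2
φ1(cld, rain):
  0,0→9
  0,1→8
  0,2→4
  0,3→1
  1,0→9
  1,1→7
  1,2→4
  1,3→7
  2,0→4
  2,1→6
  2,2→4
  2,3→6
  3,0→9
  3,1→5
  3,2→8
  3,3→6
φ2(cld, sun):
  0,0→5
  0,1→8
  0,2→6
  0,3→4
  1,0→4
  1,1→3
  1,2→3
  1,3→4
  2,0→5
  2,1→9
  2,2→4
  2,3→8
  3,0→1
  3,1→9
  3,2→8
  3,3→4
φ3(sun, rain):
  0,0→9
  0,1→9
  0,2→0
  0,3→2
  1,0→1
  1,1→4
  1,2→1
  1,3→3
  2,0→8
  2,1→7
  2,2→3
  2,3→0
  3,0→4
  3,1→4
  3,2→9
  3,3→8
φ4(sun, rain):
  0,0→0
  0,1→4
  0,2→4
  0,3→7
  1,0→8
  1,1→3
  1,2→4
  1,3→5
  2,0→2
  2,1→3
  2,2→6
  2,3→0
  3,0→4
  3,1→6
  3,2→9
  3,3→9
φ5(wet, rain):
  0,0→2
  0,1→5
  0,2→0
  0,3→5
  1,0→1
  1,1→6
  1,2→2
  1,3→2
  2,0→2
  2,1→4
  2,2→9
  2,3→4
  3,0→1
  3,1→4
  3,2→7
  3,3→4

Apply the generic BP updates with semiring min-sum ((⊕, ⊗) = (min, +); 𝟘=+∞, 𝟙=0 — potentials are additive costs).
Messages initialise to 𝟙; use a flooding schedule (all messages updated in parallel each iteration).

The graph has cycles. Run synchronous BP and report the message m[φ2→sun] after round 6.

init: all messages = 𝟙 over 4 values
r1 m[φ0→wet] = [0, 2, 4, 0]
r1 m[φ0→rain] = [4, 0, 0, 2]
r1 m[φ1→cld] = [1, 4, 4, 5]
r1 m[φ1→rain] = [4, 5, 4, 1]
r1 m[φ2→cld] = [4, 3, 4, 1]
r1 m[φ2→sun] = [1, 3, 3, 4]
r1 m[φ3→sun] = [0, 1, 0, 4]
r1 m[φ3→rain] = [1, 4, 0, 0]
r1 m[φ4→sun] = [0, 3, 0, 4]
r1 m[φ4→rain] = [0, 3, 4, 0]
r1 m[φ5→wet] = [0, 1, 2, 1]
r1 m[φ5→rain] = [1, 4, 0, 2]
r1 m[wet→φ0] = [0, 0, 0, 0]
r1 m[wet→φ5] = [0, 0, 0, 0]
r1 m[cld→φ1] = [0, 0, 0, 0]
r1 m[cld→φ2] = [0, 0, 0, 0]
r1 m[sun→φ2] = [0, 0, 0, 0]
r1 m[sun→φ3] = [0, 0, 0, 0]
r1 m[sun→φ4] = [0, 0, 0, 0]
r1 m[rain→φ0] = [0, 0, 0, 0]
r1 m[rain→φ1] = [0, 0, 0, 0]
r1 m[rain→φ3] = [0, 0, 0, 0]
r1 m[rain→φ4] = [0, 0, 0, 0]
r1 m[rain→φ5] = [0, 0, 0, 0]
r2 m[φ0→wet] = [0, 2, 4, 0]
r2 m[φ0→rain] = [4, 0, 0, 2]
r2 m[φ1→cld] = [1, 4, 4, 5]
r2 m[φ1→rain] = [4, 5, 4, 1]
r2 m[φ2→cld] = [4, 3, 4, 1]
r2 m[φ2→sun] = [1, 3, 3, 4]
r2 m[φ3→sun] = [0, 1, 0, 4]
r2 m[φ3→rain] = [1, 4, 0, 0]
r2 m[φ4→sun] = [0, 3, 0, 4]
r2 m[φ4→rain] = [0, 3, 4, 0]
r2 m[φ5→wet] = [0, 1, 2, 1]
r2 m[φ5→rain] = [1, 4, 0, 2]
r2 m[wet→φ0] = [0, 1, 2, 1]
r2 m[wet→φ5] = [0, 2, 4, 0]
r2 m[cld→φ1] = [4, 3, 4, 1]
r2 m[cld→φ2] = [1, 4, 4, 5]
r2 m[sun→φ2] = [0, 4, 0, 8]
r2 m[sun→φ3] = [1, 6, 3, 8]
r2 m[sun→φ4] = [1, 4, 3, 8]
r2 m[rain→φ0] = [6, 16, 8, 3]
r2 m[rain→φ1] = [6, 11, 4, 4]
r2 m[rain→φ3] = [9, 12, 8, 5]
r2 m[rain→φ4] = [10, 13, 4, 5]
r2 m[rain→φ5] = [9, 12, 8, 3]
r3 m[φ0→wet] = [8, 5, 7, 5]
r3 m[φ0→rain] = [4, 1, 0, 3]
r3 m[φ1→cld] = [5, 8, 8, 10]
r3 m[φ1→rain] = [8, 6, 7, 5]
r3 m[φ2→cld] = [5, 3, 4, 1]
r3 m[φ2→sun] = [6, 7, 7, 5]
r3 m[φ3→sun] = [7, 8, 5, 13]
r3 m[φ3→rain] = [7, 10, 1, 3]
r3 m[φ4→sun] = [8, 8, 5, 13]
r3 m[φ4→rain] = [1, 5, 5, 3]
r3 m[φ5→wet] = [8, 5, 7, 7]
r3 m[φ5→rain] = [1, 4, 0, 4]
r3 m[wet→φ0] = [0, 1, 2, 1]
r3 m[wet→φ5] = [0, 2, 4, 0]
r3 m[cld→φ1] = [4, 3, 4, 1]
r3 m[cld→φ2] = [1, 4, 4, 5]
r3 m[sun→φ2] = [0, 4, 0, 8]
r3 m[sun→φ3] = [1, 6, 3, 8]
r3 m[sun→φ4] = [1, 4, 3, 8]
r3 m[rain→φ0] = [6, 16, 8, 3]
r3 m[rain→φ1] = [6, 11, 4, 4]
r3 m[rain→φ3] = [9, 12, 8, 5]
r3 m[rain→φ4] = [10, 13, 4, 5]
r3 m[rain→φ5] = [9, 12, 8, 3]
r4 m[φ0→wet] = [8, 5, 7, 5]
r4 m[φ0→rain] = [4, 1, 0, 3]
r4 m[φ1→cld] = [5, 8, 8, 10]
r4 m[φ1→rain] = [8, 6, 7, 5]
r4 m[φ2→cld] = [5, 3, 4, 1]
r4 m[φ2→sun] = [6, 7, 7, 5]
r4 m[φ3→sun] = [7, 8, 5, 13]
r4 m[φ3→rain] = [7, 10, 1, 3]
r4 m[φ4→sun] = [8, 8, 5, 13]
r4 m[φ4→rain] = [1, 5, 5, 3]
r4 m[φ5→wet] = [8, 5, 7, 7]
r4 m[φ5→rain] = [1, 4, 0, 4]
r4 m[wet→φ0] = [8, 5, 7, 7]
r4 m[wet→φ5] = [8, 5, 7, 5]
r4 m[cld→φ1] = [5, 3, 4, 1]
r4 m[cld→φ2] = [5, 8, 8, 10]
r4 m[sun→φ2] = [15, 16, 10, 26]
r4 m[sun→φ3] = [14, 15, 12, 18]
r4 m[sun→φ4] = [13, 15, 12, 18]
r4 m[rain→φ0] = [17, 25, 13, 15]
r4 m[rain→φ1] = [13, 20, 6, 13]
r4 m[rain→φ3] = [14, 16, 12, 15]
r4 m[rain→φ4] = [20, 21, 8, 15]
r4 m[rain→φ5] = [20, 22, 13, 14]
r5 m[φ0→wet] = [13, 17, 17, 17]
r5 m[φ0→rain] = [10, 7, 8, 7]
r5 m[φ1→cld] = [10, 10, 10, 14]
r5 m[φ1→rain] = [8, 6, 7, 6]
r5 m[φ2→cld] = [16, 13, 14, 16]
r5 m[φ2→sun] = [10, 11, 11, 9]
r5 m[φ3→sun] = [12, 13, 15, 18]
r5 m[φ3→rain] = [16, 19, 14, 12]
r5 m[φ4→sun] = [12, 12, 14, 17]
r5 m[φ4→rain] = [13, 15, 17, 12]
r5 m[φ5→wet] = [13, 15, 18, 18]
r5 m[φ5→rain] = [6, 9, 7, 7]
r5 m[wet→φ0] = [8, 5, 7, 7]
r5 m[wet→φ5] = [8, 5, 7, 5]
r5 m[cld→φ1] = [5, 3, 4, 1]
r5 m[cld→φ2] = [5, 8, 8, 10]
r5 m[sun→φ2] = [15, 16, 10, 26]
r5 m[sun→φ3] = [14, 15, 12, 18]
r5 m[sun→φ4] = [13, 15, 12, 18]
r5 m[rain→φ0] = [17, 25, 13, 15]
r5 m[rain→φ1] = [13, 20, 6, 13]
r5 m[rain→φ3] = [14, 16, 12, 15]
r5 m[rain→φ4] = [20, 21, 8, 15]
r5 m[rain→φ5] = [20, 22, 13, 14]
r6 m[φ0→wet] = [13, 17, 17, 17]
r6 m[φ0→rain] = [10, 7, 8, 7]
r6 m[φ1→cld] = [10, 10, 10, 14]
r6 m[φ1→rain] = [8, 6, 7, 6]
r6 m[φ2→cld] = [16, 13, 14, 16]
r6 m[φ2→sun] = [10, 11, 11, 9]
r6 m[φ3→sun] = [12, 13, 15, 18]
r6 m[φ3→rain] = [16, 19, 14, 12]
r6 m[φ4→sun] = [12, 12, 14, 17]
r6 m[φ4→rain] = [13, 15, 17, 12]
r6 m[φ5→wet] = [13, 15, 18, 18]
r6 m[φ5→rain] = [6, 9, 7, 7]
r6 m[wet→φ0] = [13, 15, 18, 18]
r6 m[wet→φ5] = [13, 17, 17, 17]
r6 m[cld→φ1] = [16, 13, 14, 16]
r6 m[cld→φ2] = [10, 10, 10, 14]
r6 m[sun→φ2] = [24, 25, 29, 35]
r6 m[sun→φ3] = [22, 23, 25, 26]
r6 m[sun→φ4] = [22, 24, 26, 27]
r6 m[rain→φ0] = [43, 49, 45, 37]
r6 m[rain→φ1] = [45, 50, 46, 38]
r6 m[rain→φ3] = [37, 37, 39, 32]
r6 m[rain→φ4] = [40, 41, 36, 32]
r6 m[rain→φ5] = [47, 47, 46, 37]

message @ round 6 = [10, 11, 11, 9]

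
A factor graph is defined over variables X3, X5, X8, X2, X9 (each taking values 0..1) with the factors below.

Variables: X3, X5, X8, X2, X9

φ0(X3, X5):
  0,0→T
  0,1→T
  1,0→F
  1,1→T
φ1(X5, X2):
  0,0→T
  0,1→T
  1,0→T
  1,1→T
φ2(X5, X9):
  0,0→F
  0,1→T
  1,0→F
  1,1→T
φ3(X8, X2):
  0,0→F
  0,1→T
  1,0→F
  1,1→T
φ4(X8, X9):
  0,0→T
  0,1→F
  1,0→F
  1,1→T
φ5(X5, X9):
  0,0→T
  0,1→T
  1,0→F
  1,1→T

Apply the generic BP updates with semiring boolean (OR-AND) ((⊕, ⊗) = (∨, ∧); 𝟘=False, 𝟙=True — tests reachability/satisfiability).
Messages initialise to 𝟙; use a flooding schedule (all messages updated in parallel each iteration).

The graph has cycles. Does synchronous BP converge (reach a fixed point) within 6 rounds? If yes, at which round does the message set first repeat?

CONVERGED at round 5

init: all messages = 𝟙 over 2 values
r1 m[φ0→X3] = [T, T]
r1 m[φ0→X5] = [T, T]
r1 m[φ1→X5] = [T, T]
r1 m[φ1→X2] = [T, T]
r1 m[φ2→X5] = [T, T]
r1 m[φ2→X9] = [F, T]
r1 m[φ3→X8] = [T, T]
r1 m[φ3→X2] = [F, T]
r1 m[φ4→X8] = [T, T]
r1 m[φ4→X9] = [T, T]
r1 m[φ5→X5] = [T, T]
r1 m[φ5→X9] = [T, T]
r1 m[X3→φ0] = [T, T]
r1 m[X5→φ0] = [T, T]
r1 m[X5→φ1] = [T, T]
r1 m[X5→φ2] = [T, T]
r1 m[X5→φ5] = [T, T]
r1 m[X8→φ3] = [T, T]
r1 m[X8→φ4] = [T, T]
r1 m[X2→φ1] = [T, T]
r1 m[X2→φ3] = [T, T]
r1 m[X9→φ2] = [T, T]
r1 m[X9→φ4] = [T, T]
r1 m[X9→φ5] = [T, T]
r2 m[φ0→X3] = [T, T]
r2 m[φ0→X5] = [T, T]
r2 m[φ1→X5] = [T, T]
r2 m[φ1→X2] = [T, T]
r2 m[φ2→X5] = [T, T]
r2 m[φ2→X9] = [F, T]
r2 m[φ3→X8] = [T, T]
r2 m[φ3→X2] = [F, T]
r2 m[φ4→X8] = [T, T]
r2 m[φ4→X9] = [T, T]
r2 m[φ5→X5] = [T, T]
r2 m[φ5→X9] = [T, T]
r2 m[X3→φ0] = [T, T]
r2 m[X5→φ0] = [T, T]
r2 m[X5→φ1] = [T, T]
r2 m[X5→φ2] = [T, T]
r2 m[X5→φ5] = [T, T]
r2 m[X8→φ3] = [T, T]
r2 m[X8→φ4] = [T, T]
r2 m[X2→φ1] = [F, T]
r2 m[X2→φ3] = [T, T]
r2 m[X9→φ2] = [T, T]
r2 m[X9→φ4] = [F, T]
r2 m[X9→φ5] = [F, T]
r3 m[φ0→X3] = [T, T]
r3 m[φ0→X5] = [T, T]
r3 m[φ1→X5] = [T, T]
r3 m[φ1→X2] = [T, T]
r3 m[φ2→X5] = [T, T]
r3 m[φ2→X9] = [F, T]
r3 m[φ3→X8] = [T, T]
r3 m[φ3→X2] = [F, T]
r3 m[φ4→X8] = [F, T]
r3 m[φ4→X9] = [T, T]
r3 m[φ5→X5] = [T, T]
r3 m[φ5→X9] = [T, T]
r3 m[X3→φ0] = [T, T]
r3 m[X5→φ0] = [T, T]
r3 m[X5→φ1] = [T, T]
r3 m[X5→φ2] = [T, T]
r3 m[X5→φ5] = [T, T]
r3 m[X8→φ3] = [T, T]
r3 m[X8→φ4] = [T, T]
r3 m[X2→φ1] = [F, T]
r3 m[X2→φ3] = [T, T]
r3 m[X9→φ2] = [T, T]
r3 m[X9→φ4] = [F, T]
r3 m[X9→φ5] = [F, T]
r4 m[φ0→X3] = [T, T]
r4 m[φ0→X5] = [T, T]
r4 m[φ1→X5] = [T, T]
r4 m[φ1→X2] = [T, T]
r4 m[φ2→X5] = [T, T]
r4 m[φ2→X9] = [F, T]
r4 m[φ3→X8] = [T, T]
r4 m[φ3→X2] = [F, T]
r4 m[φ4→X8] = [F, T]
r4 m[φ4→X9] = [T, T]
r4 m[φ5→X5] = [T, T]
r4 m[φ5→X9] = [T, T]
r4 m[X3→φ0] = [T, T]
r4 m[X5→φ0] = [T, T]
r4 m[X5→φ1] = [T, T]
r4 m[X5→φ2] = [T, T]
r4 m[X5→φ5] = [T, T]
r4 m[X8→φ3] = [F, T]
r4 m[X8→φ4] = [T, T]
r4 m[X2→φ1] = [F, T]
r4 m[X2→φ3] = [T, T]
r4 m[X9→φ2] = [T, T]
r4 m[X9→φ4] = [F, T]
r4 m[X9→φ5] = [F, T]
r5 m[φ0→X3] = [T, T]
r5 m[φ0→X5] = [T, T]
r5 m[φ1→X5] = [T, T]
r5 m[φ1→X2] = [T, T]
r5 m[φ2→X5] = [T, T]
r5 m[φ2→X9] = [F, T]
r5 m[φ3→X8] = [T, T]
r5 m[φ3→X2] = [F, T]
r5 m[φ4→X8] = [F, T]
r5 m[φ4→X9] = [T, T]
r5 m[φ5→X5] = [T, T]
r5 m[φ5→X9] = [T, T]
r5 m[X3→φ0] = [T, T]
r5 m[X5→φ0] = [T, T]
r5 m[X5→φ1] = [T, T]
r5 m[X5→φ2] = [T, T]
r5 m[X5→φ5] = [T, T]
r5 m[X8→φ3] = [F, T]
r5 m[X8→φ4] = [T, T]
r5 m[X2→φ1] = [F, T]
r5 m[X2→φ3] = [T, T]
r5 m[X9→φ2] = [T, T]
r5 m[X9→φ4] = [F, T]
r5 m[X9→φ5] = [F, T]
fixed point reached at round 5
messages reach a fixed point at round 5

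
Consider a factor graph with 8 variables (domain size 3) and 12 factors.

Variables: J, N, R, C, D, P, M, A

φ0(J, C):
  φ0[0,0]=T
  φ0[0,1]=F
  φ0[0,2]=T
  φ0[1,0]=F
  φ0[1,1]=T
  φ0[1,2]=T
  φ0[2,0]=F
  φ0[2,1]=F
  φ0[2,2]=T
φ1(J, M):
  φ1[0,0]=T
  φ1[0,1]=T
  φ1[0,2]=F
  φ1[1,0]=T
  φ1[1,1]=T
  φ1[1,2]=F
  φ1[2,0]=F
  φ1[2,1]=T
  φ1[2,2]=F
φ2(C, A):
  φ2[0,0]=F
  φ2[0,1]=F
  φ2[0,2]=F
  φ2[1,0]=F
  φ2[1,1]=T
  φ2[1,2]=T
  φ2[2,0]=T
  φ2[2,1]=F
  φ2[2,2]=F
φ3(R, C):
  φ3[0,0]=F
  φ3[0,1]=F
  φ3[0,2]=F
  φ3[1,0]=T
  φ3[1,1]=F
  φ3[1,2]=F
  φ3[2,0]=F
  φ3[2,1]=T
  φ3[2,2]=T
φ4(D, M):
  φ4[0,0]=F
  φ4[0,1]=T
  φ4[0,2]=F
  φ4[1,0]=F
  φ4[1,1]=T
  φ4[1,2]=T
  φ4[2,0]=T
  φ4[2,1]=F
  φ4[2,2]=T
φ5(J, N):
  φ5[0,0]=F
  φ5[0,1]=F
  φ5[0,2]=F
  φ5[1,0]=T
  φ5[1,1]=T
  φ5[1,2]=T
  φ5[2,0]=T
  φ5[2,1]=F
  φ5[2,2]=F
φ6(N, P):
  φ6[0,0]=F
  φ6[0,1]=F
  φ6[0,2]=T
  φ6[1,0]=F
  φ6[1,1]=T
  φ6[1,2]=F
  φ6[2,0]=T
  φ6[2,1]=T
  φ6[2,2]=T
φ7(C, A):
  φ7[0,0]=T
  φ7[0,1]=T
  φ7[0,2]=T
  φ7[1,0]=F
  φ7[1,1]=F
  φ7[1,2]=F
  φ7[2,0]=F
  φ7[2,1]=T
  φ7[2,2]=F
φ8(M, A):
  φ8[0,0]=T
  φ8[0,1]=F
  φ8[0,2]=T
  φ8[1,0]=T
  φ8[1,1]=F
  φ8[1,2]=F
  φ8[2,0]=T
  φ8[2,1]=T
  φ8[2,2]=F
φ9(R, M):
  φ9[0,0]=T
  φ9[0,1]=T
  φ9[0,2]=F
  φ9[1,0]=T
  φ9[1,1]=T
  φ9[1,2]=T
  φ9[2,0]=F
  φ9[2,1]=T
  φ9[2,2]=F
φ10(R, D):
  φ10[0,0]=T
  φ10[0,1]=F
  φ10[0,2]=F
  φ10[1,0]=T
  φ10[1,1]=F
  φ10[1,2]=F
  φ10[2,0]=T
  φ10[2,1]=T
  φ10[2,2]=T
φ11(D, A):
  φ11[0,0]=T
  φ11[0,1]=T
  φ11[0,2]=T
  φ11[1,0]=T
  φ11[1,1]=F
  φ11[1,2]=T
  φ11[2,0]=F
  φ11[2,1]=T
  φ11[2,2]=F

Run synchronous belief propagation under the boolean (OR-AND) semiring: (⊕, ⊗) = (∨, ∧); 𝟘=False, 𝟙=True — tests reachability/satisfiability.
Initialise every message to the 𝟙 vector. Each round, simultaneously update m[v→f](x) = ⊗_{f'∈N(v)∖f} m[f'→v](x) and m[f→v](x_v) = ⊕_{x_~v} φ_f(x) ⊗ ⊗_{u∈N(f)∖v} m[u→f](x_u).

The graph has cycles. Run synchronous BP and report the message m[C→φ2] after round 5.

message @ round 5 = [F, F, T]

init: all messages = 𝟙 over 3 values
r1 m[φ0→J] = [T, T, T]
r1 m[φ0→C] = [T, T, T]
r1 m[φ1→J] = [T, T, T]
r1 m[φ1→M] = [T, T, F]
r1 m[φ2→C] = [F, T, T]
r1 m[φ2→A] = [T, T, T]
r1 m[φ3→R] = [F, T, T]
r1 m[φ3→C] = [T, T, T]
r1 m[φ4→D] = [T, T, T]
r1 m[φ4→M] = [T, T, T]
r1 m[φ5→J] = [F, T, T]
r1 m[φ5→N] = [T, T, T]
r1 m[φ6→N] = [T, T, T]
r1 m[φ6→P] = [T, T, T]
r1 m[φ7→C] = [T, F, T]
r1 m[φ7→A] = [T, T, T]
r1 m[φ8→M] = [T, T, T]
r1 m[φ8→A] = [T, T, T]
r1 m[φ9→R] = [T, T, T]
r1 m[φ9→M] = [T, T, T]
r1 m[φ10→R] = [T, T, T]
r1 m[φ10→D] = [T, T, T]
r1 m[φ11→D] = [T, T, T]
r1 m[φ11→A] = [T, T, T]
r1 m[J→φ0] = [T, T, T]
r1 m[J→φ1] = [T, T, T]
r1 m[J→φ5] = [T, T, T]
r1 m[N→φ5] = [T, T, T]
r1 m[N→φ6] = [T, T, T]
r1 m[R→φ3] = [T, T, T]
r1 m[R→φ9] = [T, T, T]
r1 m[R→φ10] = [T, T, T]
r1 m[C→φ0] = [T, T, T]
r1 m[C→φ2] = [T, T, T]
r1 m[C→φ3] = [T, T, T]
r1 m[C→φ7] = [T, T, T]
r1 m[D→φ4] = [T, T, T]
r1 m[D→φ10] = [T, T, T]
r1 m[D→φ11] = [T, T, T]
r1 m[P→φ6] = [T, T, T]
r1 m[M→φ1] = [T, T, T]
r1 m[M→φ4] = [T, T, T]
r1 m[M→φ8] = [T, T, T]
r1 m[M→φ9] = [T, T, T]
r1 m[A→φ2] = [T, T, T]
r1 m[A→φ7] = [T, T, T]
r1 m[A→φ8] = [T, T, T]
r1 m[A→φ11] = [T, T, T]
r2 m[φ0→J] = [T, T, T]
r2 m[φ0→C] = [T, T, T]
r2 m[φ1→J] = [T, T, T]
r2 m[φ1→M] = [T, T, F]
r2 m[φ2→C] = [F, T, T]
r2 m[φ2→A] = [T, T, T]
r2 m[φ3→R] = [F, T, T]
r2 m[φ3→C] = [T, T, T]
r2 m[φ4→D] = [T, T, T]
r2 m[φ4→M] = [T, T, T]
r2 m[φ5→J] = [F, T, T]
r2 m[φ5→N] = [T, T, T]
r2 m[φ6→N] = [T, T, T]
r2 m[φ6→P] = [T, T, T]
r2 m[φ7→C] = [T, F, T]
r2 m[φ7→A] = [T, T, T]
r2 m[φ8→M] = [T, T, T]
r2 m[φ8→A] = [T, T, T]
r2 m[φ9→R] = [T, T, T]
r2 m[φ9→M] = [T, T, T]
r2 m[φ10→R] = [T, T, T]
r2 m[φ10→D] = [T, T, T]
r2 m[φ11→D] = [T, T, T]
r2 m[φ11→A] = [T, T, T]
r2 m[J→φ0] = [F, T, T]
r2 m[J→φ1] = [F, T, T]
r2 m[J→φ5] = [T, T, T]
r2 m[N→φ5] = [T, T, T]
r2 m[N→φ6] = [T, T, T]
r2 m[R→φ3] = [T, T, T]
r2 m[R→φ9] = [F, T, T]
r2 m[R→φ10] = [F, T, T]
r2 m[C→φ0] = [F, F, T]
r2 m[C→φ2] = [T, F, T]
r2 m[C→φ3] = [F, F, T]
r2 m[C→φ7] = [F, T, T]
r2 m[D→φ4] = [T, T, T]
r2 m[D→φ10] = [T, T, T]
r2 m[D→φ11] = [T, T, T]
r2 m[P→φ6] = [T, T, T]
r2 m[M→φ1] = [T, T, T]
r2 m[M→φ4] = [T, T, F]
r2 m[M→φ8] = [T, T, F]
r2 m[M→φ9] = [T, T, F]
r2 m[A→φ2] = [T, T, T]
r2 m[A→φ7] = [T, T, T]
r2 m[A→φ8] = [T, T, T]
r2 m[A→φ11] = [T, T, T]
r3 m[φ0→J] = [T, T, T]
r3 m[φ0→C] = [F, T, T]
r3 m[φ1→J] = [T, T, T]
r3 m[φ1→M] = [T, T, F]
r3 m[φ2→C] = [F, T, T]
r3 m[φ2→A] = [T, F, F]
r3 m[φ3→R] = [F, F, T]
r3 m[φ3→C] = [T, T, T]
r3 m[φ4→D] = [T, T, T]
r3 m[φ4→M] = [T, T, T]
r3 m[φ5→J] = [F, T, T]
r3 m[φ5→N] = [T, T, T]
r3 m[φ6→N] = [T, T, T]
r3 m[φ6→P] = [T, T, T]
r3 m[φ7→C] = [T, F, T]
r3 m[φ7→A] = [F, T, F]
r3 m[φ8→M] = [T, T, T]
r3 m[φ8→A] = [T, F, T]
r3 m[φ9→R] = [T, T, T]
r3 m[φ9→M] = [T, T, T]
r3 m[φ10→R] = [T, T, T]
r3 m[φ10→D] = [T, T, T]
r3 m[φ11→D] = [T, T, T]
r3 m[φ11→A] = [T, T, T]
r3 m[J→φ0] = [F, T, T]
r3 m[J→φ1] = [F, T, T]
r3 m[J→φ5] = [T, T, T]
r3 m[N→φ5] = [T, T, T]
r3 m[N→φ6] = [T, T, T]
r3 m[R→φ3] = [T, T, T]
r3 m[R→φ9] = [F, T, T]
r3 m[R→φ10] = [F, T, T]
r3 m[C→φ0] = [F, F, T]
r3 m[C→φ2] = [T, F, T]
r3 m[C→φ3] = [F, F, T]
r3 m[C→φ7] = [F, T, T]
r3 m[D→φ4] = [T, T, T]
r3 m[D→φ10] = [T, T, T]
r3 m[D→φ11] = [T, T, T]
r3 m[P→φ6] = [T, T, T]
r3 m[M→φ1] = [T, T, T]
r3 m[M→φ4] = [T, T, F]
r3 m[M→φ8] = [T, T, F]
r3 m[M→φ9] = [T, T, F]
r3 m[A→φ2] = [T, T, T]
r3 m[A→φ7] = [T, T, T]
r3 m[A→φ8] = [T, T, T]
r3 m[A→φ11] = [T, T, T]
r4 m[φ0→J] = [T, T, T]
r4 m[φ0→C] = [F, T, T]
r4 m[φ1→J] = [T, T, T]
r4 m[φ1→M] = [T, T, F]
r4 m[φ2→C] = [F, T, T]
r4 m[φ2→A] = [T, F, F]
r4 m[φ3→R] = [F, F, T]
r4 m[φ3→C] = [T, T, T]
r4 m[φ4→D] = [T, T, T]
r4 m[φ4→M] = [T, T, T]
r4 m[φ5→J] = [F, T, T]
r4 m[φ5→N] = [T, T, T]
r4 m[φ6→N] = [T, T, T]
r4 m[φ6→P] = [T, T, T]
r4 m[φ7→C] = [T, F, T]
r4 m[φ7→A] = [F, T, F]
r4 m[φ8→M] = [T, T, T]
r4 m[φ8→A] = [T, F, T]
r4 m[φ9→R] = [T, T, T]
r4 m[φ9→M] = [T, T, T]
r4 m[φ10→R] = [T, T, T]
r4 m[φ10→D] = [T, T, T]
r4 m[φ11→D] = [T, T, T]
r4 m[φ11→A] = [T, T, T]
r4 m[J→φ0] = [F, T, T]
r4 m[J→φ1] = [F, T, T]
r4 m[J→φ5] = [T, T, T]
r4 m[N→φ5] = [T, T, T]
r4 m[N→φ6] = [T, T, T]
r4 m[R→φ3] = [T, T, T]
r4 m[R→φ9] = [F, F, T]
r4 m[R→φ10] = [F, F, T]
r4 m[C→φ0] = [F, F, T]
r4 m[C→φ2] = [F, F, T]
r4 m[C→φ3] = [F, F, T]
r4 m[C→φ7] = [F, T, T]
r4 m[D→φ4] = [T, T, T]
r4 m[D→φ10] = [T, T, T]
r4 m[D→φ11] = [T, T, T]
r4 m[P→φ6] = [T, T, T]
r4 m[M→φ1] = [T, T, T]
r4 m[M→φ4] = [T, T, F]
r4 m[M→φ8] = [T, T, F]
r4 m[M→φ9] = [T, T, F]
r4 m[A→φ2] = [F, F, F]
r4 m[A→φ7] = [T, F, F]
r4 m[A→φ8] = [F, F, F]
r4 m[A→φ11] = [F, F, F]
r5 m[φ0→J] = [T, T, T]
r5 m[φ0→C] = [F, T, T]
r5 m[φ1→J] = [T, T, T]
r5 m[φ1→M] = [T, T, F]
r5 m[φ2→C] = [F, F, F]
r5 m[φ2→A] = [T, F, F]
r5 m[φ3→R] = [F, F, T]
r5 m[φ3→C] = [T, T, T]
r5 m[φ4→D] = [T, T, T]
r5 m[φ4→M] = [T, T, T]
r5 m[φ5→J] = [F, T, T]
r5 m[φ5→N] = [T, T, T]
r5 m[φ6→N] = [T, T, T]
r5 m[φ6→P] = [T, T, T]
r5 m[φ7→C] = [T, F, F]
r5 m[φ7→A] = [F, T, F]
r5 m[φ8→M] = [F, F, F]
r5 m[φ8→A] = [T, F, T]
r5 m[φ9→R] = [T, T, T]
r5 m[φ9→M] = [F, T, F]
r5 m[φ10→R] = [T, T, T]
r5 m[φ10→D] = [T, T, T]
r5 m[φ11→D] = [F, F, F]
r5 m[φ11→A] = [T, T, T]
r5 m[J→φ0] = [F, T, T]
r5 m[J→φ1] = [F, T, T]
r5 m[J→φ5] = [T, T, T]
r5 m[N→φ5] = [T, T, T]
r5 m[N→φ6] = [T, T, T]
r5 m[R→φ3] = [T, T, T]
r5 m[R→φ9] = [F, F, T]
r5 m[R→φ10] = [F, F, T]
r5 m[C→φ0] = [F, F, T]
r5 m[C→φ2] = [F, F, T]
r5 m[C→φ3] = [F, F, T]
r5 m[C→φ7] = [F, T, T]
r5 m[D→φ4] = [T, T, T]
r5 m[D→φ10] = [T, T, T]
r5 m[D→φ11] = [T, T, T]
r5 m[P→φ6] = [T, T, T]
r5 m[M→φ1] = [T, T, T]
r5 m[M→φ4] = [T, T, F]
r5 m[M→φ8] = [T, T, F]
r5 m[M→φ9] = [T, T, F]
r5 m[A→φ2] = [F, F, F]
r5 m[A→φ7] = [T, F, F]
r5 m[A→φ8] = [F, F, F]
r5 m[A→φ11] = [F, F, F]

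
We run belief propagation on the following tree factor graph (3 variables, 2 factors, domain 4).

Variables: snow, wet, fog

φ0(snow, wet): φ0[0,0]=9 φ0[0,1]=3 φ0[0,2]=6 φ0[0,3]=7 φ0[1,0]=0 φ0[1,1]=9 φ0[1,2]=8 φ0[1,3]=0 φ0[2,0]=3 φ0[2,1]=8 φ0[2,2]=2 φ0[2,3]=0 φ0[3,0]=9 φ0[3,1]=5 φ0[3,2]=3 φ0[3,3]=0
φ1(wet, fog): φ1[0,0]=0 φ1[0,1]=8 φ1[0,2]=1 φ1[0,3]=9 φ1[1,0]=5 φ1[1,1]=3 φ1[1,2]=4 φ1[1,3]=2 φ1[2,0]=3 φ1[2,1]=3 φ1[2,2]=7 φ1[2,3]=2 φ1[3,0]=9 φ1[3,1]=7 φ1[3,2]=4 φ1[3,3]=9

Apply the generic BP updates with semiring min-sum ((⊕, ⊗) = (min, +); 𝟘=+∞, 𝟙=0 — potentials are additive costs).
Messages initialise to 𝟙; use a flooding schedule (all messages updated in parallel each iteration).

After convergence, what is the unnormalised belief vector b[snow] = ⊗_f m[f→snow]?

b[snow] = [5, 0, 3, 4]

init: all messages = 𝟙 over 4 values
r1 m[φ0→snow] = [3, 0, 0, 0]
r1 m[φ0→wet] = [0, 3, 2, 0]
r1 m[φ1→wet] = [0, 2, 2, 4]
r1 m[φ1→fog] = [0, 3, 1, 2]
r1 m[snow→φ0] = [0, 0, 0, 0]
r1 m[wet→φ0] = [0, 0, 0, 0]
r1 m[wet→φ1] = [0, 0, 0, 0]
r1 m[fog→φ1] = [0, 0, 0, 0]
r2 m[φ0→snow] = [3, 0, 0, 0]
r2 m[φ0→wet] = [0, 3, 2, 0]
r2 m[φ1→wet] = [0, 2, 2, 4]
r2 m[φ1→fog] = [0, 3, 1, 2]
r2 m[snow→φ0] = [0, 0, 0, 0]
r2 m[wet→φ0] = [0, 2, 2, 4]
r2 m[wet→φ1] = [0, 3, 2, 0]
r2 m[fog→φ1] = [0, 0, 0, 0]
r3 m[φ0→snow] = [5, 0, 3, 4]
r3 m[φ0→wet] = [0, 3, 2, 0]
r3 m[φ1→wet] = [0, 2, 2, 4]
r3 m[φ1→fog] = [0, 5, 1, 4]
r3 m[snow→φ0] = [0, 0, 0, 0]
r3 m[wet→φ0] = [0, 2, 2, 4]
r3 m[wet→φ1] = [0, 3, 2, 0]
r3 m[fog→φ1] = [0, 0, 0, 0]
r4 m[φ0→snow] = [5, 0, 3, 4]
r4 m[φ0→wet] = [0, 3, 2, 0]
r4 m[φ1→wet] = [0, 2, 2, 4]
r4 m[φ1→fog] = [0, 5, 1, 4]
r4 m[snow→φ0] = [0, 0, 0, 0]
r4 m[wet→φ0] = [0, 2, 2, 4]
r4 m[wet→φ1] = [0, 3, 2, 0]
r4 m[fog→φ1] = [0, 0, 0, 0]
fixed point reached at round 4
b[snow] = ⊗ incoming = [5, 0, 3, 4]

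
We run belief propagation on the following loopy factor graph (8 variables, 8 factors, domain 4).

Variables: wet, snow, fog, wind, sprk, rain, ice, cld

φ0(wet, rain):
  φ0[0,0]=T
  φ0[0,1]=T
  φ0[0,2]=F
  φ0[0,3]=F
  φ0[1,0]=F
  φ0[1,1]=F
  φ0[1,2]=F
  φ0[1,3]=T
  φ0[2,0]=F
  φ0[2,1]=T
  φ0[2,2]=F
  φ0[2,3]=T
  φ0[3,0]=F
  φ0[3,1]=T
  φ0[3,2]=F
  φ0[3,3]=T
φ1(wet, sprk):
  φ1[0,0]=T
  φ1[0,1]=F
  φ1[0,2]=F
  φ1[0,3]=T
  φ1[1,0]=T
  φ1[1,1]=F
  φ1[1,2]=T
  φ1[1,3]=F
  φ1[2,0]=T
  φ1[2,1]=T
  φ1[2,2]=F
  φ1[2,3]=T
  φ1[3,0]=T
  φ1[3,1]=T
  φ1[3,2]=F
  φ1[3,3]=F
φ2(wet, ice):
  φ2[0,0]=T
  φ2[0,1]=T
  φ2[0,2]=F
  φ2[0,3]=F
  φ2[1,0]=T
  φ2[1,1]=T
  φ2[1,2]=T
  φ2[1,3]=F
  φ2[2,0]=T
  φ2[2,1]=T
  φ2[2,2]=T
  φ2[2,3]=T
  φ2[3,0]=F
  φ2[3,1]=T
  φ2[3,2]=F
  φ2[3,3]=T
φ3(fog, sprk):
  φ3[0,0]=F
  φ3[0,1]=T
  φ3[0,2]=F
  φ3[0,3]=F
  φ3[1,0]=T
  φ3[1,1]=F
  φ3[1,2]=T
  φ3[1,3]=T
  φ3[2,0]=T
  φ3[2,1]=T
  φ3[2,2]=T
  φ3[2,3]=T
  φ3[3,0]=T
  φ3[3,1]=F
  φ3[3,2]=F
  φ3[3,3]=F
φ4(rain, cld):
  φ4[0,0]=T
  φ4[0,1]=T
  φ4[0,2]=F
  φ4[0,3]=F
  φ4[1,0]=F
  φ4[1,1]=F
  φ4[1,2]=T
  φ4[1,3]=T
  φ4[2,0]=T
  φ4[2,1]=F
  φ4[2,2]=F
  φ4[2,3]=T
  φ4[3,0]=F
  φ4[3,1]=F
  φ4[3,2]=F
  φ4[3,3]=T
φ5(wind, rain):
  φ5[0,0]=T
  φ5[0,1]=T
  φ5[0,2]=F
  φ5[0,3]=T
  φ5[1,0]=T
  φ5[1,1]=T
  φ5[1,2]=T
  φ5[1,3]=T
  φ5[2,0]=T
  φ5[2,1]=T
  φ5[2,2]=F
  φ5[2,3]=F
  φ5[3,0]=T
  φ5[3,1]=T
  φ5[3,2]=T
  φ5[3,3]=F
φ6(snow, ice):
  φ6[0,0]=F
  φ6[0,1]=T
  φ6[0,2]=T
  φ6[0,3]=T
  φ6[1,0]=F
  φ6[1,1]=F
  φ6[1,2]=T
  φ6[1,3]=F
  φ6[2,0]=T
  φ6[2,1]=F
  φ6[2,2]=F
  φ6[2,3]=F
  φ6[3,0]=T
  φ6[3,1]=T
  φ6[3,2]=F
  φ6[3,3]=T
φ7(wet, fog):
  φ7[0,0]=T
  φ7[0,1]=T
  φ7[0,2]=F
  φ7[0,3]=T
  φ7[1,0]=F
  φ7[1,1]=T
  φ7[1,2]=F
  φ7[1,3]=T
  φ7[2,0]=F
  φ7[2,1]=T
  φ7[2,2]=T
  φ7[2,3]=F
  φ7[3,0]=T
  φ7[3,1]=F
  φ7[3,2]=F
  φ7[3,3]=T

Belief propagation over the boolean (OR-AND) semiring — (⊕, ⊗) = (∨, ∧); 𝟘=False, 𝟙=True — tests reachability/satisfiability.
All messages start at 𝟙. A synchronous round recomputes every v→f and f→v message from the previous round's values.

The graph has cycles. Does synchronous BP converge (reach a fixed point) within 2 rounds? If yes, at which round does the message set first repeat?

NOT CONVERGED within 2 rounds

init: all messages = 𝟙 over 4 values
r1 m[φ0→wet] = [T, T, T, T]
r1 m[φ0→rain] = [T, T, F, T]
r1 m[φ1→wet] = [T, T, T, T]
r1 m[φ1→sprk] = [T, T, T, T]
r1 m[φ2→wet] = [T, T, T, T]
r1 m[φ2→ice] = [T, T, T, T]
r1 m[φ3→fog] = [T, T, T, T]
r1 m[φ3→sprk] = [T, T, T, T]
r1 m[φ4→rain] = [T, T, T, T]
r1 m[φ4→cld] = [T, T, T, T]
r1 m[φ5→wind] = [T, T, T, T]
r1 m[φ5→rain] = [T, T, T, T]
r1 m[φ6→snow] = [T, T, T, T]
r1 m[φ6→ice] = [T, T, T, T]
r1 m[φ7→wet] = [T, T, T, T]
r1 m[φ7→fog] = [T, T, T, T]
r1 m[wet→φ0] = [T, T, T, T]
r1 m[wet→φ1] = [T, T, T, T]
r1 m[wet→φ2] = [T, T, T, T]
r1 m[wet→φ7] = [T, T, T, T]
r1 m[snow→φ6] = [T, T, T, T]
r1 m[fog→φ3] = [T, T, T, T]
r1 m[fog→φ7] = [T, T, T, T]
r1 m[wind→φ5] = [T, T, T, T]
r1 m[sprk→φ1] = [T, T, T, T]
r1 m[sprk→φ3] = [T, T, T, T]
r1 m[rain→φ0] = [T, T, T, T]
r1 m[rain→φ4] = [T, T, T, T]
r1 m[rain→φ5] = [T, T, T, T]
r1 m[ice→φ2] = [T, T, T, T]
r1 m[ice→φ6] = [T, T, T, T]
r1 m[cld→φ4] = [T, T, T, T]
r2 m[φ0→wet] = [T, T, T, T]
r2 m[φ0→rain] = [T, T, F, T]
r2 m[φ1→wet] = [T, T, T, T]
r2 m[φ1→sprk] = [T, T, T, T]
r2 m[φ2→wet] = [T, T, T, T]
r2 m[φ2→ice] = [T, T, T, T]
r2 m[φ3→fog] = [T, T, T, T]
r2 m[φ3→sprk] = [T, T, T, T]
r2 m[φ4→rain] = [T, T, T, T]
r2 m[φ4→cld] = [T, T, T, T]
r2 m[φ5→wind] = [T, T, T, T]
r2 m[φ5→rain] = [T, T, T, T]
r2 m[φ6→snow] = [T, T, T, T]
r2 m[φ6→ice] = [T, T, T, T]
r2 m[φ7→wet] = [T, T, T, T]
r2 m[φ7→fog] = [T, T, T, T]
r2 m[wet→φ0] = [T, T, T, T]
r2 m[wet→φ1] = [T, T, T, T]
r2 m[wet→φ2] = [T, T, T, T]
r2 m[wet→φ7] = [T, T, T, T]
r2 m[snow→φ6] = [T, T, T, T]
r2 m[fog→φ3] = [T, T, T, T]
r2 m[fog→φ7] = [T, T, T, T]
r2 m[wind→φ5] = [T, T, T, T]
r2 m[sprk→φ1] = [T, T, T, T]
r2 m[sprk→φ3] = [T, T, T, T]
r2 m[rain→φ0] = [T, T, T, T]
r2 m[rain→φ4] = [T, T, F, T]
r2 m[rain→φ5] = [T, T, F, T]
r2 m[ice→φ2] = [T, T, T, T]
r2 m[ice→φ6] = [T, T, T, T]
r2 m[cld→φ4] = [T, T, T, T]
no fixed point within 2 rounds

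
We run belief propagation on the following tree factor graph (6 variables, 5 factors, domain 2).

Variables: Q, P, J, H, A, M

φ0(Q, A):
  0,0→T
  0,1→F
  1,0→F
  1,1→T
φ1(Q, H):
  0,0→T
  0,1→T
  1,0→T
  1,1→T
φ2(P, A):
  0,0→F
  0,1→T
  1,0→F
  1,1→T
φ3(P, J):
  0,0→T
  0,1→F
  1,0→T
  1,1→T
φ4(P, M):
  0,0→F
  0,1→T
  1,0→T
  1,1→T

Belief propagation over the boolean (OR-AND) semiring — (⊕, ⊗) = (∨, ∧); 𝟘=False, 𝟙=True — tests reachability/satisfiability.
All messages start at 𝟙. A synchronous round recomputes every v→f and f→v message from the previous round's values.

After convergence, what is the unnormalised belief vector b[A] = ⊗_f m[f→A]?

init: all messages = 𝟙 over 2 values
r1 m[φ0→Q] = [T, T]
r1 m[φ0→A] = [T, T]
r1 m[φ1→Q] = [T, T]
r1 m[φ1→H] = [T, T]
r1 m[φ2→P] = [T, T]
r1 m[φ2→A] = [F, T]
r1 m[φ3→P] = [T, T]
r1 m[φ3→J] = [T, T]
r1 m[φ4→P] = [T, T]
r1 m[φ4→M] = [T, T]
r1 m[Q→φ0] = [T, T]
r1 m[Q→φ1] = [T, T]
r1 m[P→φ2] = [T, T]
r1 m[P→φ3] = [T, T]
r1 m[P→φ4] = [T, T]
r1 m[J→φ3] = [T, T]
r1 m[H→φ1] = [T, T]
r1 m[A→φ0] = [T, T]
r1 m[A→φ2] = [T, T]
r1 m[M→φ4] = [T, T]
r2 m[φ0→Q] = [T, T]
r2 m[φ0→A] = [T, T]
r2 m[φ1→Q] = [T, T]
r2 m[φ1→H] = [T, T]
r2 m[φ2→P] = [T, T]
r2 m[φ2→A] = [F, T]
r2 m[φ3→P] = [T, T]
r2 m[φ3→J] = [T, T]
r2 m[φ4→P] = [T, T]
r2 m[φ4→M] = [T, T]
r2 m[Q→φ0] = [T, T]
r2 m[Q→φ1] = [T, T]
r2 m[P→φ2] = [T, T]
r2 m[P→φ3] = [T, T]
r2 m[P→φ4] = [T, T]
r2 m[J→φ3] = [T, T]
r2 m[H→φ1] = [T, T]
r2 m[A→φ0] = [F, T]
r2 m[A→φ2] = [T, T]
r2 m[M→φ4] = [T, T]
r3 m[φ0→Q] = [F, T]
r3 m[φ0→A] = [T, T]
r3 m[φ1→Q] = [T, T]
r3 m[φ1→H] = [T, T]
r3 m[φ2→P] = [T, T]
r3 m[φ2→A] = [F, T]
r3 m[φ3→P] = [T, T]
r3 m[φ3→J] = [T, T]
r3 m[φ4→P] = [T, T]
r3 m[φ4→M] = [T, T]
r3 m[Q→φ0] = [T, T]
r3 m[Q→φ1] = [T, T]
r3 m[P→φ2] = [T, T]
r3 m[P→φ3] = [T, T]
r3 m[P→φ4] = [T, T]
r3 m[J→φ3] = [T, T]
r3 m[H→φ1] = [T, T]
r3 m[A→φ0] = [F, T]
r3 m[A→φ2] = [T, T]
r3 m[M→φ4] = [T, T]
r4 m[φ0→Q] = [F, T]
r4 m[φ0→A] = [T, T]
r4 m[φ1→Q] = [T, T]
r4 m[φ1→H] = [T, T]
r4 m[φ2→P] = [T, T]
r4 m[φ2→A] = [F, T]
r4 m[φ3→P] = [T, T]
r4 m[φ3→J] = [T, T]
r4 m[φ4→P] = [T, T]
r4 m[φ4→M] = [T, T]
r4 m[Q→φ0] = [T, T]
r4 m[Q→φ1] = [F, T]
r4 m[P→φ2] = [T, T]
r4 m[P→φ3] = [T, T]
r4 m[P→φ4] = [T, T]
r4 m[J→φ3] = [T, T]
r4 m[H→φ1] = [T, T]
r4 m[A→φ0] = [F, T]
r4 m[A→φ2] = [T, T]
r4 m[M→φ4] = [T, T]
r5 m[φ0→Q] = [F, T]
r5 m[φ0→A] = [T, T]
r5 m[φ1→Q] = [T, T]
r5 m[φ1→H] = [T, T]
r5 m[φ2→P] = [T, T]
r5 m[φ2→A] = [F, T]
r5 m[φ3→P] = [T, T]
r5 m[φ3→J] = [T, T]
r5 m[φ4→P] = [T, T]
r5 m[φ4→M] = [T, T]
r5 m[Q→φ0] = [T, T]
r5 m[Q→φ1] = [F, T]
r5 m[P→φ2] = [T, T]
r5 m[P→φ3] = [T, T]
r5 m[P→φ4] = [T, T]
r5 m[J→φ3] = [T, T]
r5 m[H→φ1] = [T, T]
r5 m[A→φ0] = [F, T]
r5 m[A→φ2] = [T, T]
r5 m[M→φ4] = [T, T]
fixed point reached at round 5
b[A] = ⊗ incoming = [F, T]

b[A] = [F, T]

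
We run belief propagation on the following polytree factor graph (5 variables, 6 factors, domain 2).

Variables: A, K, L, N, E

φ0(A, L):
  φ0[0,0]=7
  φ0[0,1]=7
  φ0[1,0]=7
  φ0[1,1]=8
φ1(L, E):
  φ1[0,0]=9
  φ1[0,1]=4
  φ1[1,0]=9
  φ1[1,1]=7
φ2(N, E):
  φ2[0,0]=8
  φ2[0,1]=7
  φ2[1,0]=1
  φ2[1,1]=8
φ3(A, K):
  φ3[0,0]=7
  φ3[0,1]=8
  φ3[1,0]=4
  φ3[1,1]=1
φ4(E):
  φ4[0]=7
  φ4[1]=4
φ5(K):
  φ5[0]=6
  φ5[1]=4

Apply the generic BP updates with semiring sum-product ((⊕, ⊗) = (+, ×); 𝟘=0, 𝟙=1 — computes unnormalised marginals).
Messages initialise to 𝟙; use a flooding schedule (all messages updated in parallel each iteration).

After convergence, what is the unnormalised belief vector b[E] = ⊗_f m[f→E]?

init: all messages = 𝟙 over 2 values
r1 m[φ0→A] = [14, 15]
r1 m[φ0→L] = [14, 15]
r1 m[φ1→L] = [13, 16]
r1 m[φ1→E] = [18, 11]
r1 m[φ2→N] = [15, 9]
r1 m[φ2→E] = [9, 15]
r1 m[φ3→A] = [15, 5]
r1 m[φ3→K] = [11, 9]
r1 m[φ4→E] = [7, 4]
r1 m[φ5→K] = [6, 4]
r1 m[A→φ0] = [1, 1]
r1 m[A→φ3] = [1, 1]
r1 m[K→φ3] = [1, 1]
r1 m[K→φ5] = [1, 1]
r1 m[L→φ0] = [1, 1]
r1 m[L→φ1] = [1, 1]
r1 m[N→φ2] = [1, 1]
r1 m[E→φ1] = [1, 1]
r1 m[E→φ2] = [1, 1]
r1 m[E→φ4] = [1, 1]
r2 m[φ0→A] = [14, 15]
r2 m[φ0→L] = [14, 15]
r2 m[φ1→L] = [13, 16]
r2 m[φ1→E] = [18, 11]
r2 m[φ2→N] = [15, 9]
r2 m[φ2→E] = [9, 15]
r2 m[φ3→A] = [15, 5]
r2 m[φ3→K] = [11, 9]
r2 m[φ4→E] = [7, 4]
r2 m[φ5→K] = [6, 4]
r2 m[A→φ0] = [15, 5]
r2 m[A→φ3] = [14, 15]
r2 m[K→φ3] = [6, 4]
r2 m[K→φ5] = [11, 9]
r2 m[L→φ0] = [13, 16]
r2 m[L→φ1] = [14, 15]
r2 m[N→φ2] = [1, 1]
r2 m[E→φ1] = [63, 60]
r2 m[E→φ2] = [126, 44]
r2 m[E→φ4] = [162, 165]
r3 m[φ0→A] = [203, 219]
r3 m[φ0→L] = [140, 145]
r3 m[φ1→L] = [807, 987]
r3 m[φ1→E] = [261, 161]
r3 m[φ2→N] = [1316, 478]
r3 m[φ2→E] = [9, 15]
r3 m[φ3→A] = [74, 28]
r3 m[φ3→K] = [158, 127]
r3 m[φ4→E] = [7, 4]
r3 m[φ5→K] = [6, 4]
r3 m[A→φ0] = [15, 5]
r3 m[A→φ3] = [14, 15]
r3 m[K→φ3] = [6, 4]
r3 m[K→φ5] = [11, 9]
r3 m[L→φ0] = [13, 16]
r3 m[L→φ1] = [14, 15]
r3 m[N→φ2] = [1, 1]
r3 m[E→φ1] = [63, 60]
r3 m[E→φ2] = [126, 44]
r3 m[E→φ4] = [162, 165]
r4 m[φ0→A] = [203, 219]
r4 m[φ0→L] = [140, 145]
r4 m[φ1→L] = [807, 987]
r4 m[φ1→E] = [261, 161]
r4 m[φ2→N] = [1316, 478]
r4 m[φ2→E] = [9, 15]
r4 m[φ3→A] = [74, 28]
r4 m[φ3→K] = [158, 127]
r4 m[φ4→E] = [7, 4]
r4 m[φ5→K] = [6, 4]
r4 m[A→φ0] = [74, 28]
r4 m[A→φ3] = [203, 219]
r4 m[K→φ3] = [6, 4]
r4 m[K→φ5] = [158, 127]
r4 m[L→φ0] = [807, 987]
r4 m[L→φ1] = [140, 145]
r4 m[N→φ2] = [1, 1]
r4 m[E→φ1] = [63, 60]
r4 m[E→φ2] = [1827, 644]
r4 m[E→φ4] = [2349, 2415]
r5 m[φ0→A] = [12558, 13545]
r5 m[φ0→L] = [714, 742]
r5 m[φ1→L] = [807, 987]
r5 m[φ1→E] = [2565, 1575]
r5 m[φ2→N] = [19124, 6979]
r5 m[φ2→E] = [9, 15]
r5 m[φ3→A] = [74, 28]
r5 m[φ3→K] = [2297, 1843]
r5 m[φ4→E] = [7, 4]
r5 m[φ5→K] = [6, 4]
r5 m[A→φ0] = [74, 28]
r5 m[A→φ3] = [203, 219]
r5 m[K→φ3] = [6, 4]
r5 m[K→φ5] = [158, 127]
r5 m[L→φ0] = [807, 987]
r5 m[L→φ1] = [140, 145]
r5 m[N→φ2] = [1, 1]
r5 m[E→φ1] = [63, 60]
r5 m[E→φ2] = [1827, 644]
r5 m[E→φ4] = [2349, 2415]
r6 m[φ0→A] = [12558, 13545]
r6 m[φ0→L] = [714, 742]
r6 m[φ1→L] = [807, 987]
r6 m[φ1→E] = [2565, 1575]
r6 m[φ2→N] = [19124, 6979]
r6 m[φ2→E] = [9, 15]
r6 m[φ3→A] = [74, 28]
r6 m[φ3→K] = [2297, 1843]
r6 m[φ4→E] = [7, 4]
r6 m[φ5→K] = [6, 4]
r6 m[A→φ0] = [74, 28]
r6 m[A→φ3] = [12558, 13545]
r6 m[K→φ3] = [6, 4]
r6 m[K→φ5] = [2297, 1843]
r6 m[L→φ0] = [807, 987]
r6 m[L→φ1] = [714, 742]
r6 m[N→φ2] = [1, 1]
r6 m[E→φ1] = [63, 60]
r6 m[E→φ2] = [17955, 6300]
r6 m[E→φ4] = [23085, 23625]
r7 m[φ0→A] = [12558, 13545]
r7 m[φ0→L] = [714, 742]
r7 m[φ1→L] = [807, 987]
r7 m[φ1→E] = [13104, 8050]
r7 m[φ2→N] = [187740, 68355]
r7 m[φ2→E] = [9, 15]
r7 m[φ3→A] = [74, 28]
r7 m[φ3→K] = [142086, 114009]
r7 m[φ4→E] = [7, 4]
r7 m[φ5→K] = [6, 4]
r7 m[A→φ0] = [74, 28]
r7 m[A→φ3] = [12558, 13545]
r7 m[K→φ3] = [6, 4]
r7 m[K→φ5] = [2297, 1843]
r7 m[L→φ0] = [807, 987]
r7 m[L→φ1] = [714, 742]
r7 m[N→φ2] = [1, 1]
r7 m[E→φ1] = [63, 60]
r7 m[E→φ2] = [17955, 6300]
r7 m[E→φ4] = [23085, 23625]
r8 m[φ0→A] = [12558, 13545]
r8 m[φ0→L] = [714, 742]
r8 m[φ1→L] = [807, 987]
r8 m[φ1→E] = [13104, 8050]
r8 m[φ2→N] = [187740, 68355]
r8 m[φ2→E] = [9, 15]
r8 m[φ3→A] = [74, 28]
r8 m[φ3→K] = [142086, 114009]
r8 m[φ4→E] = [7, 4]
r8 m[φ5→K] = [6, 4]
r8 m[A→φ0] = [74, 28]
r8 m[A→φ3] = [12558, 13545]
r8 m[K→φ3] = [6, 4]
r8 m[K→φ5] = [142086, 114009]
r8 m[L→φ0] = [807, 987]
r8 m[L→φ1] = [714, 742]
r8 m[N→φ2] = [1, 1]
r8 m[E→φ1] = [63, 60]
r8 m[E→φ2] = [91728, 32200]
r8 m[E→φ4] = [117936, 120750]
r9 m[φ0→A] = [12558, 13545]
r9 m[φ0→L] = [714, 742]
r9 m[φ1→L] = [807, 987]
r9 m[φ1→E] = [13104, 8050]
r9 m[φ2→N] = [959224, 349328]
r9 m[φ2→E] = [9, 15]
r9 m[φ3→A] = [74, 28]
r9 m[φ3→K] = [142086, 114009]
r9 m[φ4→E] = [7, 4]
r9 m[φ5→K] = [6, 4]
r9 m[A→φ0] = [74, 28]
r9 m[A→φ3] = [12558, 13545]
r9 m[K→φ3] = [6, 4]
r9 m[K→φ5] = [142086, 114009]
r9 m[L→φ0] = [807, 987]
r9 m[L→φ1] = [714, 742]
r9 m[N→φ2] = [1, 1]
r9 m[E→φ1] = [63, 60]
r9 m[E→φ2] = [91728, 32200]
r9 m[E→φ4] = [117936, 120750]
r10 m[φ0→A] = [12558, 13545]
r10 m[φ0→L] = [714, 742]
r10 m[φ1→L] = [807, 987]
r10 m[φ1→E] = [13104, 8050]
r10 m[φ2→N] = [959224, 349328]
r10 m[φ2→E] = [9, 15]
r10 m[φ3→A] = [74, 28]
r10 m[φ3→K] = [142086, 114009]
r10 m[φ4→E] = [7, 4]
r10 m[φ5→K] = [6, 4]
r10 m[A→φ0] = [74, 28]
r10 m[A→φ3] = [12558, 13545]
r10 m[K→φ3] = [6, 4]
r10 m[K→φ5] = [142086, 114009]
r10 m[L→φ0] = [807, 987]
r10 m[L→φ1] = [714, 742]
r10 m[N→φ2] = [1, 1]
r10 m[E→φ1] = [63, 60]
r10 m[E→φ2] = [91728, 32200]
r10 m[E→φ4] = [117936, 120750]
fixed point reached at round 10
b[E] = ⊗ incoming = [825552, 483000]

b[E] = [825552, 483000]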